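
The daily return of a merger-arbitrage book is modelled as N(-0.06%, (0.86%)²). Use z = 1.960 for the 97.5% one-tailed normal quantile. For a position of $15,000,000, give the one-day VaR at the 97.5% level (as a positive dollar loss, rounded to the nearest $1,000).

$262,000

VaR = −μ + z·σ = −(-0.06%) + 1.960 × 0.86% = 1.746%.
On $15,000,000: 0.01746 × $15,000,000 = $261,900.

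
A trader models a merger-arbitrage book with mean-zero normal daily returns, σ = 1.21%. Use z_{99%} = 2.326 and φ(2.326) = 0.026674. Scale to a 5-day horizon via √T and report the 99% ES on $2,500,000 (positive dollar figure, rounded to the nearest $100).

$180,400

σ_{5d} = 1.21% × √5 = 2.706%.
ES multiplier = φ(z)/(1−α) = 0.026674/0.01 = 2.667.
ES = 2.706% × 2.667 = 7.217%; on $2,500,000: $180,425.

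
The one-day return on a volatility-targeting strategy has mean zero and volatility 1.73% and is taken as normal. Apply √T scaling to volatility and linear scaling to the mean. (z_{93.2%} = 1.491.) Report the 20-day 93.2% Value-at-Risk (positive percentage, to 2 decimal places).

σ_{20d} = 1.73% × √20 = 7.737%.
VaR = 1.491 × 7.737% = 11.536%.

11.54%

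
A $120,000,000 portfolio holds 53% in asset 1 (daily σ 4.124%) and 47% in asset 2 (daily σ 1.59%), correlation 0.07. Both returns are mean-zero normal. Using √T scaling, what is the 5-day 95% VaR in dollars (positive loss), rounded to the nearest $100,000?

σ_p = √(0.53²·4.124² + 0.47²·1.59² + 2·0.07·0.53·0.47·4.124·1.59) = 2.359%.
σ_{5d} = 2.359% × √5 = 5.275%.
z(95%) = 1.645.
VaR = 1.645 × 5.275% = 8.677%; on $120,000,000 that is $10,412,400.

$10,400,000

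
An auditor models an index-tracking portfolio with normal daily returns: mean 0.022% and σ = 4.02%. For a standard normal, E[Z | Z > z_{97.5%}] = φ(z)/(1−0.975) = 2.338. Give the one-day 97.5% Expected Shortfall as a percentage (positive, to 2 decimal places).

9.38%

ES = −(0.022%) + 4.02% × 2.338 = 9.377%.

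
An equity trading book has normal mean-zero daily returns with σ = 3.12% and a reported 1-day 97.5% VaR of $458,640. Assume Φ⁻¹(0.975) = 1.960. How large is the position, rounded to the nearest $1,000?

$7,500,000

VaR as a fraction of value: z·σ = 1.960 × 3.12% = 6.1152%.
Position = $458,640 / 0.061152 = $7,500,000.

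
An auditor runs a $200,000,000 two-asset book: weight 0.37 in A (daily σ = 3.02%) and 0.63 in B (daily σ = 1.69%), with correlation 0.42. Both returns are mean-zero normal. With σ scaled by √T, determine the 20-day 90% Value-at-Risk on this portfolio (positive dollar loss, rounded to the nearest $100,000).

$21,100,000

σ_p = √(0.37²·3.02² + 0.63²·1.69² + 2·0.42·0.37·0.63·3.02·1.69) = 1.839%.
σ_{20d} = 1.839% × √20 = 8.224%.
z(90%) = 1.282.
VaR = 1.282 × 8.224% = 10.543%; on $200,000,000 that is $21,086,000.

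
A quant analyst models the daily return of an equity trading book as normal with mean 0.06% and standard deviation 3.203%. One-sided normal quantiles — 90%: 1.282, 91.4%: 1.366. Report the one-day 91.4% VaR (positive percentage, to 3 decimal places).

4.315%

VaR = −μ + z·σ = −(0.06%) + 1.366 × 3.203% = 4.315%.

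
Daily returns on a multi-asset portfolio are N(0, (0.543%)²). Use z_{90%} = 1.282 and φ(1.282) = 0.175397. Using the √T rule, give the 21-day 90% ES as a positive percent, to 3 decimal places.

4.364%

σ_{21d} = 0.543% × √21 = 2.488%.
ES multiplier = φ(z)/(1−α) = 0.175397/0.1 = 1.754.
ES = 2.488% × 1.754 = 4.364%.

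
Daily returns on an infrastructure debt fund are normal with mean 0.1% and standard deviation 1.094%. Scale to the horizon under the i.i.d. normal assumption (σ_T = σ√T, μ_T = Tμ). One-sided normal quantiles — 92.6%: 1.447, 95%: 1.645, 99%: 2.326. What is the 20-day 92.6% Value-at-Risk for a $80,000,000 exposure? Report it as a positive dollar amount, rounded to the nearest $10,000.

$4,060,000

σ_{20d} = 1.094% × √20 = 4.893%; μ_{20d} = 20 × 0.1% = 2.000%.
VaR = −(2.000%) + 1.447 × 4.893% = 5.080%.
On $80,000,000: 0.05080 × $80,000,000 = $4,064,000.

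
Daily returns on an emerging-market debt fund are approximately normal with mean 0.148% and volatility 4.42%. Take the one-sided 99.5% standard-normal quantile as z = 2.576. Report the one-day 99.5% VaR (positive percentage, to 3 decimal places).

11.238%

VaR = −μ + z·σ = −(0.148%) + 2.576 × 4.42% = 11.238%.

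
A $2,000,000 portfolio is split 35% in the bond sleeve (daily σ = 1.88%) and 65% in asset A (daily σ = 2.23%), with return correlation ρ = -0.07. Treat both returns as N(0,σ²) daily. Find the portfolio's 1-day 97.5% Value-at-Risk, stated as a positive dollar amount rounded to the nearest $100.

σ_p² = 0.35²·1.88² + 0.65²·2.23² + 2·-0.07·0.35·0.65·1.88·2.23 = 2.4005 (%²).
σ_p = √2.4005 = 1.549%.
At 97.5%, z = 1.960.
VaR = 1.960 × 1.549% = 3.036%; on $2,000,000 that is $60,720.

$60,700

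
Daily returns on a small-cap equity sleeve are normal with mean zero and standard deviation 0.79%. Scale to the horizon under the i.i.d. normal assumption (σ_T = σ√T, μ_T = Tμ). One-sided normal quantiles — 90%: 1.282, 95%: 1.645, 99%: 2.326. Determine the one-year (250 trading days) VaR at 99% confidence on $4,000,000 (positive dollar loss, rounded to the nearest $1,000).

σ_{250d} = 0.79% × √250 = 12.491%.
VaR = 2.326 × 12.491% = 29.054%.
On $4,000,000: 0.29054 × $4,000,000 = $1,162,160.

$1,162,000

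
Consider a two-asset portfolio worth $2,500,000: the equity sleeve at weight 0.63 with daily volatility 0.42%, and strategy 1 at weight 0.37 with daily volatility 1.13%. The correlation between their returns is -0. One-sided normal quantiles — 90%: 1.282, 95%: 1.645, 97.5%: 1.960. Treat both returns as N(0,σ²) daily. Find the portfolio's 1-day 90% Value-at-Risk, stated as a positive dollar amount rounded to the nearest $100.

σ_p² = 0.63²·0.42² + 0.37²·1.13² + 2·-0·0.63·0.37·0.42·1.13 = 0.2448 (%²).
σ_p = √0.2448 = 0.495%.
VaR = 1.282 × 0.495% = 0.635%; on $2,500,000 that is $15,875.

$15,900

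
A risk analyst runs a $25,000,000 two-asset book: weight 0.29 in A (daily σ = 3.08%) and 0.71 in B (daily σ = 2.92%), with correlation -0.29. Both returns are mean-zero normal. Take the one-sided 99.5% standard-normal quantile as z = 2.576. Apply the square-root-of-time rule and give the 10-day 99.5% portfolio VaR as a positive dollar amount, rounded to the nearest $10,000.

σ_p = √(0.29²·3.08² + 0.71²·2.92² + 2·-0.29·0.29·0.71·3.08·2.92) = 2.005%.
σ_{10d} = 2.005% × √10 = 6.340%.
VaR = 2.576 × 6.340% = 16.332%; on $25,000,000 that is $4,083,000.

$4,080,000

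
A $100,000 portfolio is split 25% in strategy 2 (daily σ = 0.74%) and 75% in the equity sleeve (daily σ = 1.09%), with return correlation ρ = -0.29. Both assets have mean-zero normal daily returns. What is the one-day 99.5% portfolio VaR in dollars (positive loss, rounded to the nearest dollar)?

σ_p² = 0.25²·0.74² + 0.75²·1.09² + 2·-0.29·0.25·0.75·0.74·1.09 = 0.6148 (%²).
σ_p = √0.6148 = 0.784%.
At 99.5%, z = 2.576.
VaR = 2.576 × 0.784% = 2.020%; on $100,000 that is $2,020.

$2,020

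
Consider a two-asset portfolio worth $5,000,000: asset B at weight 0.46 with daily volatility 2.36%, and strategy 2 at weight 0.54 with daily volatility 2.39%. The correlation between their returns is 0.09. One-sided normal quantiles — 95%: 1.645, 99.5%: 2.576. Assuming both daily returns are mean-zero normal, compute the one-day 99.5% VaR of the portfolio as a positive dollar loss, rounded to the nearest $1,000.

σ_p² = 0.46²·2.36² + 0.54²·2.39² + 2·0.09·0.46·0.54·2.36·2.39 = 3.0964 (%²).
σ_p = √3.0964 = 1.760%.
VaR = 2.576 × 1.760% = 4.534%; on $5,000,000 that is $226,700.

$227,000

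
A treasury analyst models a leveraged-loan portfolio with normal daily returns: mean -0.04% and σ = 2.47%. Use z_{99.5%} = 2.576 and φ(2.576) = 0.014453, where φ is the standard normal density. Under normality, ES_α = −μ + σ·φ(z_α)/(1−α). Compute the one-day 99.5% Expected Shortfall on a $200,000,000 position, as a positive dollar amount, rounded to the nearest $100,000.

$14,400,000

Tail multiplier: φ(z)/(1−α) = 0.014453 / 0.005 = 2.891.
ES = −(-0.04%) + 2.47% × 2.891 = 7.181%.
On $200,000,000: 0.07181 × $200,000,000 = $14,362,000.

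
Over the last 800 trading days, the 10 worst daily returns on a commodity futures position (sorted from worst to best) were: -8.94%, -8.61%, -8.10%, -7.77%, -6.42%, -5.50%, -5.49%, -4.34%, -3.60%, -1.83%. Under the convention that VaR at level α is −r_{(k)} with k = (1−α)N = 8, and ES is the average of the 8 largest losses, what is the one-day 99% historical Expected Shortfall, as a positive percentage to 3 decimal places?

6.896%

The 8 worst returns sum to -55.17%.
ES = −(-55.17%) / 8 = 6.89625% ≈ 6.896%.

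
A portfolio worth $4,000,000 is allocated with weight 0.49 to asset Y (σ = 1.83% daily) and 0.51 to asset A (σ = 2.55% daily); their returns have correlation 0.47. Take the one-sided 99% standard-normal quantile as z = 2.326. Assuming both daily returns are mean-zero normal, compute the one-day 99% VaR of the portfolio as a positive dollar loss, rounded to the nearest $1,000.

$176,000

σ_p² = 0.49²·1.83² + 0.51²·2.55² + 2·0.47·0.49·0.51·1.83·2.55 = 3.5916 (%²).
σ_p = √3.5916 = 1.895%.
VaR = 2.326 × 1.895% = 4.408%; on $4,000,000 that is $176,320.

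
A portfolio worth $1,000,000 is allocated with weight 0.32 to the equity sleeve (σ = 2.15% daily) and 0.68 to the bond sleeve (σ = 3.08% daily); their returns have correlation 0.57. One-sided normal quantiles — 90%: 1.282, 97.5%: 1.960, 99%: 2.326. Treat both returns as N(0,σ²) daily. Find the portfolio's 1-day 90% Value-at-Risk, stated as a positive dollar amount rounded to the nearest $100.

σ_p² = 0.32²·2.15² + 0.68²·3.08² + 2·0.57·0.32·0.68·2.15·3.08 = 6.5025 (%²).
σ_p = √6.5025 = 2.550%.
VaR = 1.282 × 2.550% = 3.269%; on $1,000,000 that is $32,690.

$32,700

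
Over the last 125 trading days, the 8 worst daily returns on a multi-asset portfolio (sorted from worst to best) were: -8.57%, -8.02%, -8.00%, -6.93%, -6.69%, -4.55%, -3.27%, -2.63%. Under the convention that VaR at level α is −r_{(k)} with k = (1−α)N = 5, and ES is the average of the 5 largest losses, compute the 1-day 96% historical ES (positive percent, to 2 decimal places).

7.64%

The 5 worst returns sum to -38.21%.
ES = −(-38.21%) / 5 = 7.642% ≈ 7.64%.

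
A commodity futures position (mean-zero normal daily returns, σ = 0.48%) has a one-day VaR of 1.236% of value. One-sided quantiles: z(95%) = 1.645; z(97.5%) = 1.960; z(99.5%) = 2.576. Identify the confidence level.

99.5%

Implied z = VaR/σ = 1.236 / 0.48 = 2.575.
This matches z(99.5%) = 2.576.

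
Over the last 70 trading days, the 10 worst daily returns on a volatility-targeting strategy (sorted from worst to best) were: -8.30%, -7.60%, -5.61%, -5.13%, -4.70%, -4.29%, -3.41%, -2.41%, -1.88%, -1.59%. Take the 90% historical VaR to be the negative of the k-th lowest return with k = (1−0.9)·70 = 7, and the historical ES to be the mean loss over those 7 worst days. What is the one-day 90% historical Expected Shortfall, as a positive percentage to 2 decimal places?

The 7 worst returns sum to -39.04%.
ES = −(-39.04%) / 7 = 5.5771…% ≈ 5.58%.

5.58%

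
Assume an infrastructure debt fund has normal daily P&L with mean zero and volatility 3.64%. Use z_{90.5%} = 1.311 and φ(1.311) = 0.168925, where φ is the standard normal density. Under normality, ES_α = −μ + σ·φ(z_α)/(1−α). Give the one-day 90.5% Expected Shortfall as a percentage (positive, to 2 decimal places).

Tail multiplier: φ(z)/(1−α) = 0.168925 / 0.095 = 1.778.
ES = 3.64% × 1.778 = 6.472%.

6.47%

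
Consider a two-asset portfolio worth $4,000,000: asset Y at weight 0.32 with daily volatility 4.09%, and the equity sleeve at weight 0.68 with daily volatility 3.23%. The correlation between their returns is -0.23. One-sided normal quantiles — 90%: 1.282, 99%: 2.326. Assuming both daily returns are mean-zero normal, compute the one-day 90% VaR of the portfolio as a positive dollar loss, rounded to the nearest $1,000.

$117,000

σ_p² = 0.32²·4.09² + 0.68²·3.23² + 2·-0.23·0.32·0.68·4.09·3.23 = 5.2148 (%²).
σ_p = √5.2148 = 2.284%.
VaR = 1.282 × 2.284% = 2.928%; on $4,000,000 that is $117,120.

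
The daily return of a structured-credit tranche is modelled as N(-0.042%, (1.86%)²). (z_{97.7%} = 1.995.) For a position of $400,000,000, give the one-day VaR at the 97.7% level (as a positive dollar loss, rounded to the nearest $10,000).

VaR = −μ + z·σ = −(-0.042%) + 1.995 × 1.86% = 3.753%.
On $400,000,000: 0.03753 × $400,000,000 = $15,012,000.

$15,010,000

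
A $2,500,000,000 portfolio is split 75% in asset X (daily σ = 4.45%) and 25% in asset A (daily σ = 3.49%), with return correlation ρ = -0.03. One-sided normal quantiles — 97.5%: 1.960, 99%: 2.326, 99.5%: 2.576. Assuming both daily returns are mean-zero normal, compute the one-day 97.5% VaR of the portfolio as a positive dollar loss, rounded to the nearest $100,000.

$167,800,000

σ_p² = 0.75²·4.45² + 0.25²·3.49² + 2·-0.03·0.75·0.25·4.45·3.49 = 11.7254 (%²).
σ_p = √11.7254 = 3.424%.
VaR = 1.960 × 3.424% = 6.711%; on $2,500,000,000 that is $167,775,000.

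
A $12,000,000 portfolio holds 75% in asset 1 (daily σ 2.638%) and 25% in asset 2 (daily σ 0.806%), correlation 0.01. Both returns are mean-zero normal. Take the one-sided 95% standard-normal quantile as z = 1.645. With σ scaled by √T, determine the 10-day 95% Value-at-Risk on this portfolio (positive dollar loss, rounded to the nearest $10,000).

σ_p = √(0.75²·2.638² + 0.25²·0.806² + 2·0.01·0.75·0.25·2.638·0.806) = 1.991%.
σ_{10d} = 1.991% × √10 = 6.296%.
VaR = 1.645 × 6.296% = 10.357%; on $12,000,000 that is $1,242,840.

$1,240,000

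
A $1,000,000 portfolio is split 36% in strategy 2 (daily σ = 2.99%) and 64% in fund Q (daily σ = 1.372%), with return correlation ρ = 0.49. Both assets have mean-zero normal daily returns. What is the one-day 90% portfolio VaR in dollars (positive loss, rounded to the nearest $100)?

σ_p² = 0.36²·2.99² + 0.64²·1.372² + 2·0.49·0.36·0.64·2.99·1.372 = 2.8559 (%²).
σ_p = √2.8559 = 1.690%.
At 90%, z = 1.282.
VaR = 1.282 × 1.690% = 2.167%; on $1,000,000 that is $21,670.

$21,700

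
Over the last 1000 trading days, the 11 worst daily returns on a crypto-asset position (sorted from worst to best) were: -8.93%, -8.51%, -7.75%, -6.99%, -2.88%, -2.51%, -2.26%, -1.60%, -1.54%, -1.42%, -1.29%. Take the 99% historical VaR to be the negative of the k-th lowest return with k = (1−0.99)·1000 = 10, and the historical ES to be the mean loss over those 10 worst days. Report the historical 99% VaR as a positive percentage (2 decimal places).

1.42%

k = 10; the 10th lowest return is -1.42%, so VaR = 1.42%.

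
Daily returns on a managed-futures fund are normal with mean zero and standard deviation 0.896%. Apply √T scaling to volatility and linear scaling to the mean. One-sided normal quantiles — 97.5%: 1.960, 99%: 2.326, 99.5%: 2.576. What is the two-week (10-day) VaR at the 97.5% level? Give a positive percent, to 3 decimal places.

σ_{10d} = 0.896% × √10 = 2.833%.
VaR = 1.960 × 2.833% = 5.553%.

5.553%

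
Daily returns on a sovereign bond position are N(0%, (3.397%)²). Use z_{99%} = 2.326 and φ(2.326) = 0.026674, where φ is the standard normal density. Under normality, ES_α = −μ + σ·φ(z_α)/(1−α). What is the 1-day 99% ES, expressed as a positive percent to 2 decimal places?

9.06%

Tail multiplier: φ(z)/(1−α) = 0.026674 / 0.01 = 2.667.
ES = 3.397% × 2.667 = 9.060%.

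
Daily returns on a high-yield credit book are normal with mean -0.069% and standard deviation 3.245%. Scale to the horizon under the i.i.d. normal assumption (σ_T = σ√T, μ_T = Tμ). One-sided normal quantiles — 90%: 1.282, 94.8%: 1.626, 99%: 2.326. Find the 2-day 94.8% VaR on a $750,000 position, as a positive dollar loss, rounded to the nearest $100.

σ_{2d} = 3.245% × √2 = 4.589%; μ_{2d} = 2 × -0.069% = -0.138%.
VaR = −(-0.138%) + 1.626 × 4.589% = 7.600%.
On $750,000: 0.07600 × $750,000 = $57,000.

$57,000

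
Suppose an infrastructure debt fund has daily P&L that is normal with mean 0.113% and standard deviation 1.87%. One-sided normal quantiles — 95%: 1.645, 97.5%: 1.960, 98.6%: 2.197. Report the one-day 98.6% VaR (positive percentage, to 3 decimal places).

VaR = −μ + z·σ = −(0.113%) + 2.197 × 1.87% = 3.995%.

3.995%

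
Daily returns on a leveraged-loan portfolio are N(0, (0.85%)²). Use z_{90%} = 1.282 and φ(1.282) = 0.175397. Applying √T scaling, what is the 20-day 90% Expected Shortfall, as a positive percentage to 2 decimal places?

6.67%

σ_{20d} = 0.85% × √20 = 3.801%.
ES multiplier = φ(z)/(1−α) = 0.175397/0.1 = 1.754.
ES = 3.801% × 1.754 = 6.667%.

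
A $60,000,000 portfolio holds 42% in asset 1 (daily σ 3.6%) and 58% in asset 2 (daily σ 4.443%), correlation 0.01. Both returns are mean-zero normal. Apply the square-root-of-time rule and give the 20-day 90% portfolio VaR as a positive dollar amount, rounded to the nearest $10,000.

σ_p = √(0.42²·3.6² + 0.58²·4.443² + 2·0.01·0.42·0.58·3.6·4.443) = 3.001%.
σ_{20d} = 3.001% × √20 = 13.421%.
z(90%) = 1.282.
VaR = 1.282 × 13.421% = 17.206%; on $60,000,000 that is $10,323,600.

$10,320,000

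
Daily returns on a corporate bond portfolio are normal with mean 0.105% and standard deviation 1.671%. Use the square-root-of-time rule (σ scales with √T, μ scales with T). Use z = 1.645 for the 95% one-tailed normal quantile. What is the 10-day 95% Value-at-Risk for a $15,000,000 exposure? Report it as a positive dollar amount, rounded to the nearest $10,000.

σ_{10d} = 1.671% × √10 = 5.284%; μ_{10d} = 10 × 0.105% = 1.050%.
VaR = −(1.050%) + 1.645 × 5.284% = 7.642%.
On $15,000,000: 0.07642 × $15,000,000 = $1,146,300.

$1,150,000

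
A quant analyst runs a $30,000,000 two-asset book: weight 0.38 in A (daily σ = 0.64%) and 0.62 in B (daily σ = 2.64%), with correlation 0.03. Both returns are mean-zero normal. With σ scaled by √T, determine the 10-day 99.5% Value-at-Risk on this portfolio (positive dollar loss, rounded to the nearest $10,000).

σ_p = √(0.38²·0.64² + 0.62²·2.64² + 2·0.03·0.38·0.62·0.64·2.64) = 1.662%.
σ_{10d} = 1.662% × √10 = 5.256%.
z(99.5%) = 2.576.
VaR = 2.576 × 5.256% = 13.539%; on $30,000,000 that is $4,061,700.

$4,060,000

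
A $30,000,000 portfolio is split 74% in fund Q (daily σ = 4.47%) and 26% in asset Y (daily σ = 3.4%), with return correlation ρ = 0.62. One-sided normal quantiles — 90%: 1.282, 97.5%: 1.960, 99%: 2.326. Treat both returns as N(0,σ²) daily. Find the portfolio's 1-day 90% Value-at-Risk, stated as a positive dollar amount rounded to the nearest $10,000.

σ_p² = 0.74²·4.47² + 0.26²·3.4² + 2·0.62·0.74·0.26·4.47·3.4 = 15.3489 (%²).
σ_p = √15.3489 = 3.918%.
VaR = 1.282 × 3.918% = 5.023%; on $30,000,000 that is $1,506,900.

$1,510,000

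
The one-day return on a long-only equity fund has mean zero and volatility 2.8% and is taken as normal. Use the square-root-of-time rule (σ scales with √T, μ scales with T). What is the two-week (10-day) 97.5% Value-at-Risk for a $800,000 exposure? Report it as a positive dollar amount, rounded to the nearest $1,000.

$139,000

At 97.5%, z = 1.960.
σ_{10d} = 2.8% × √10 = 8.854%.
VaR = 1.960 × 8.854% = 17.354%.
On $800,000: 0.17354 × $800,000 = $138,832.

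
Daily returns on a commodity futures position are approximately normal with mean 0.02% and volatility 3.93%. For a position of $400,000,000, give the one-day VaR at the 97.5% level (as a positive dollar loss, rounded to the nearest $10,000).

$30,730,000

At 97.5% one-sided, z = 1.960.
VaR = −μ + z·σ = −(0.02%) + 1.960 × 3.93% = 7.683%.
On $400,000,000: 0.07683 × $400,000,000 = $30,732,000.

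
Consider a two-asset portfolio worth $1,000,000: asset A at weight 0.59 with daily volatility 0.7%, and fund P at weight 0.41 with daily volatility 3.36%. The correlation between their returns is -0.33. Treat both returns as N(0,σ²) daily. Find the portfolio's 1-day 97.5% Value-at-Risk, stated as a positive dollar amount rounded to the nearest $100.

$25,500

σ_p² = 0.59²·0.7² + 0.41²·3.36² + 2·-0.33·0.59·0.41·0.7·3.36 = 1.6928 (%²).
σ_p = √1.6928 = 1.301%.
At 97.5%, z = 1.960.
VaR = 1.960 × 1.301% = 2.550%; on $1,000,000 that is $25,500.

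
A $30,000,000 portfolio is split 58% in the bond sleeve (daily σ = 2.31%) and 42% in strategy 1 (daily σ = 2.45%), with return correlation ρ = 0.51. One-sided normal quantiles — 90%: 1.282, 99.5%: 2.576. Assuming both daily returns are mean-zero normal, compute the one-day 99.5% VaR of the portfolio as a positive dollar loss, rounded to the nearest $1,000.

σ_p² = 0.58²·2.31² + 0.42²·2.45² + 2·0.51·0.58·0.42·2.31·2.45 = 4.2601 (%²).
σ_p = √4.2601 = 2.064%.
VaR = 2.576 × 2.064% = 5.317%; on $30,000,000 that is $1,595,100.

$1,595,000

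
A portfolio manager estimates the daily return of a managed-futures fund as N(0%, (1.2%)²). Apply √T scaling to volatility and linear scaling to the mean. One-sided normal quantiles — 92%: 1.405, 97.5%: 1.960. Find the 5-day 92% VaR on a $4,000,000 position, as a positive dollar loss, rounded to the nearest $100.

$150,800

σ_{5d} = 1.2% × √5 = 2.683%.
VaR = 1.405 × 2.683% = 3.770%.
On $4,000,000: 0.03770 × $4,000,000 = $150,800.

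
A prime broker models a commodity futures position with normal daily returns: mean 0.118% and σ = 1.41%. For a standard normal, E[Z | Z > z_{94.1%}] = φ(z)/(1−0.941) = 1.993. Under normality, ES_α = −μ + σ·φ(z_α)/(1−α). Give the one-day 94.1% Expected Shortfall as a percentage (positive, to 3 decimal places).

ES = −(0.118%) + 1.41% × 1.993 = 2.692%.

2.692%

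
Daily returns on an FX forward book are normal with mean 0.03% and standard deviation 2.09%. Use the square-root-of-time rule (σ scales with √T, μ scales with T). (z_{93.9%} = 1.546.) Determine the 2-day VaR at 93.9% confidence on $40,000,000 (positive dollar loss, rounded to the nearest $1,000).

σ_{2d} = 2.09% × √2 = 2.956%; μ_{2d} = 2 × 0.03% = 0.060%.
VaR = −(0.060%) + 1.546 × 2.956% = 4.510%.
On $40,000,000: 0.04510 × $40,000,000 = $1,804,000.

$1,804,000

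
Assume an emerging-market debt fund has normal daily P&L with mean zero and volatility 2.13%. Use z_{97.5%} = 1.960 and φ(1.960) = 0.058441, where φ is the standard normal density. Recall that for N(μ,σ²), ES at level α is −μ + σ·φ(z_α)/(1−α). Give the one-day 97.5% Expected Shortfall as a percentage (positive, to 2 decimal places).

Tail multiplier: φ(z)/(1−α) = 0.058441 / 0.025 = 2.338.
ES = 2.13% × 2.338 = 4.980%.

4.98%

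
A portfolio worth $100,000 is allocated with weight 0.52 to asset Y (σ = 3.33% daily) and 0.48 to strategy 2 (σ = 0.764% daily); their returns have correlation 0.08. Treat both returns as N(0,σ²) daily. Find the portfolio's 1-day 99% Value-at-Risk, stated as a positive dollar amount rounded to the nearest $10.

$4,180

σ_p² = 0.52²·3.33² + 0.48²·0.764² + 2·0.08·0.52·0.48·3.33·0.764 = 3.2345 (%²).
σ_p = √3.2345 = 1.798%.
At 99%, z = 2.326.
VaR = 2.326 × 1.798% = 4.182%; on $100,000 that is $4,182.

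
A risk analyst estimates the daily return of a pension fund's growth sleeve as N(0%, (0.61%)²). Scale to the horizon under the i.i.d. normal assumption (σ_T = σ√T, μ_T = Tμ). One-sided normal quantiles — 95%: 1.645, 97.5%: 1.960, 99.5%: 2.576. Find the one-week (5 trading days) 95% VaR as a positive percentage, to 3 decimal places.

σ_{5d} = 0.61% × √5 = 1.364%.
VaR = 1.645 × 1.364% = 2.244%.

2.244%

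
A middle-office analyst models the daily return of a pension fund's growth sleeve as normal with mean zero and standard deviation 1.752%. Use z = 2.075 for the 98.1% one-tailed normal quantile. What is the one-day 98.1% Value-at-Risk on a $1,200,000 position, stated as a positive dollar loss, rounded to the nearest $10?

$43,620

VaR = z·σ = 2.075 × 1.752% = 3.635%.
On $1,200,000: 0.03635 × $1,200,000 = $43,620.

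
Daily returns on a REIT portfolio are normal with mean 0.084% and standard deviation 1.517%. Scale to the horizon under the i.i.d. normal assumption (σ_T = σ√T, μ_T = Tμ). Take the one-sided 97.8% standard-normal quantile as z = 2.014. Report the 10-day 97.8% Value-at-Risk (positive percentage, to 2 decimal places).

8.82%

σ_{10d} = 1.517% × √10 = 4.797%; μ_{10d} = 10 × 0.084% = 0.840%.
VaR = −(0.840%) + 2.014 × 4.797% = 8.821%.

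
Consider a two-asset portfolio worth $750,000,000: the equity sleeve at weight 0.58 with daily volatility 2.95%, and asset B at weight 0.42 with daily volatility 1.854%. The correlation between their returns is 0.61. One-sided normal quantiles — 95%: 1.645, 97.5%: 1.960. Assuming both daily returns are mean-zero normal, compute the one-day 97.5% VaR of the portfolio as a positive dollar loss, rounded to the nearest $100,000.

$33,400,000

σ_p² = 0.58²·2.95² + 0.42²·1.854² + 2·0.61·0.58·0.42·2.95·1.854 = 5.1593 (%²).
σ_p = √5.1593 = 2.271%.
VaR = 1.960 × 2.271% = 4.451%; on $750,000,000 that is $33,382,500.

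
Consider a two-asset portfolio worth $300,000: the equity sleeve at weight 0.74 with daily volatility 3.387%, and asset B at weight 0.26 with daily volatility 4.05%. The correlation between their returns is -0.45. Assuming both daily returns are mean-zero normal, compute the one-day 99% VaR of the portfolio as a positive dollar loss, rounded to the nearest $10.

σ_p² = 0.74²·3.387² + 0.26²·4.05² + 2·-0.45·0.74·0.26·3.387·4.05 = 5.0155 (%²).
σ_p = √5.0155 = 2.240%.
At 99%, z = 2.326.
VaR = 2.326 × 2.240% = 5.210%; on $300,000 that is $15,630.

$15,630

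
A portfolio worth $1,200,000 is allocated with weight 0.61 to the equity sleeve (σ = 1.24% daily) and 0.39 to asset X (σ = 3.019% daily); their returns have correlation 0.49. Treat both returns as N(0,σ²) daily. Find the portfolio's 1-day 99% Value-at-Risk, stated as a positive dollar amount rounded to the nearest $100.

$47,000

σ_p² = 0.61²·1.24² + 0.39²·3.019² + 2·0.49·0.61·0.39·1.24·3.019 = 2.8312 (%²).
σ_p = √2.8312 = 1.683%.
At 99%, z = 2.326.
VaR = 2.326 × 1.683% = 3.915%; on $1,200,000 that is $46,980.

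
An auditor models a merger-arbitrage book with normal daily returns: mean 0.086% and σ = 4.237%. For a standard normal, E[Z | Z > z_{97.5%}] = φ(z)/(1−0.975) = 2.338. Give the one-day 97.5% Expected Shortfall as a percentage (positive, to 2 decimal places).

9.82%

ES = −(0.086%) + 4.237% × 2.338 = 9.820%.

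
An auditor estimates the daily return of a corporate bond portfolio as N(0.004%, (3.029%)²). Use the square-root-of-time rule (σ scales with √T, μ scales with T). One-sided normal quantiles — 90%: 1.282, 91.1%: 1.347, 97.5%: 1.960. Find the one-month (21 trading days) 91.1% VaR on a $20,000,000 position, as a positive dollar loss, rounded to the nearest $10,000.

σ_{21d} = 3.029% × √21 = 13.881%; μ_{21d} = 21 × 0.004% = 0.084%.
VaR = −(0.084%) + 1.347 × 13.881% = 18.614%.
On $20,000,000: 0.18614 × $20,000,000 = $3,722,800.

$3,720,000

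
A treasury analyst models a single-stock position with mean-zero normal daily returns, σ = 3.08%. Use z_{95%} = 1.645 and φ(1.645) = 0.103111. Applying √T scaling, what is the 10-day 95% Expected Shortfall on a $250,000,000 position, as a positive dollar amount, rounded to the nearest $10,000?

$50,210,000

σ_{10d} = 3.08% × √10 = 9.740%.
ES multiplier = φ(z)/(1−α) = 0.103111/0.05 = 2.062.
ES = 9.740% × 2.062 = 20.084%; on $250,000,000: $50,210,000.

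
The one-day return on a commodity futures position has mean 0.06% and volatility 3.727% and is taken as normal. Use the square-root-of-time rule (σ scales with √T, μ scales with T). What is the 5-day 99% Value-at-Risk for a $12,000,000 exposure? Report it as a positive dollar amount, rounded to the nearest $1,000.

At 99%, z = 2.326.
σ_{5d} = 3.727% × √5 = 8.334%; μ_{5d} = 5 × 0.06% = 0.300%.
VaR = −(0.300%) + 2.326 × 8.334% = 19.085%.
On $12,000,000: 0.19085 × $12,000,000 = $2,290,200.

$2,290,000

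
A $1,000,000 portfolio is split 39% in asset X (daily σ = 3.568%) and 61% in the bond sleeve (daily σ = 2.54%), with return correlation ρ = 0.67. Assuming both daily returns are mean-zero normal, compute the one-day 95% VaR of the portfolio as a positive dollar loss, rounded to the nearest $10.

$44,220

σ_p² = 0.39²·3.568² + 0.61²·2.54² + 2·0.67·0.39·0.61·3.568·2.54 = 7.2260 (%²).
σ_p = √7.2260 = 2.688%.
At 95%, z = 1.645.
VaR = 1.645 × 2.688% = 4.422%; on $1,000,000 that is $44,220.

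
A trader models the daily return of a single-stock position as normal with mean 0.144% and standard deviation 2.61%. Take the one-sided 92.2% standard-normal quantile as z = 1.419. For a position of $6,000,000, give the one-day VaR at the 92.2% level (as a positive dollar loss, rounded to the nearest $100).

VaR = −μ + z·σ = −(0.144%) + 1.419 × 2.61% = 3.560%.
On $6,000,000: 0.03560 × $6,000,000 = $213,600.

$213,600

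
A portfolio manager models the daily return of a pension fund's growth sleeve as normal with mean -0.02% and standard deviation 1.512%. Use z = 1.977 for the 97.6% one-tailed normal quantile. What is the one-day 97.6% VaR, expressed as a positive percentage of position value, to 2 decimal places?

VaR = −μ + z·σ = −(-0.02%) + 1.977 × 1.512% = 3.009%.

3.01%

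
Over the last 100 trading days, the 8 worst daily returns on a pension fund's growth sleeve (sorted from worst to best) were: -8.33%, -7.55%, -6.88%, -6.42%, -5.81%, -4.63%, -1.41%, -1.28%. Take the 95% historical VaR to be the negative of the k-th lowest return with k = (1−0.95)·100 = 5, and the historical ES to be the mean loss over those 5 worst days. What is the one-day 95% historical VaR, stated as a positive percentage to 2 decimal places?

k = 5; the 5th lowest return is -5.81%, so VaR = 5.81%.

5.81%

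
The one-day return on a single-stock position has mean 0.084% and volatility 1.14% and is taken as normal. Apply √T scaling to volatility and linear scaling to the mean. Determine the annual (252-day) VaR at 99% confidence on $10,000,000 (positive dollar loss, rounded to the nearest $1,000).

At 99%, z = 2.326.
σ_{252d} = 1.14% × √252 = 18.097%; μ_{252d} = 252 × 0.084% = 21.168%.
VaR = −(21.168%) + 2.326 × 18.097% = 20.926%.
On $10,000,000: 0.20926 × $10,000,000 = $2,092,600.

$2,093,000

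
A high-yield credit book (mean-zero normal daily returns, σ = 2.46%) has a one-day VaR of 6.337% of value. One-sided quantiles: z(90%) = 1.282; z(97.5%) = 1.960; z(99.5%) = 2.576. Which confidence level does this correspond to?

Implied z = VaR/σ = 6.337 / 2.46 = 2.576.
This matches z(99.5%) = 2.576.

99.5%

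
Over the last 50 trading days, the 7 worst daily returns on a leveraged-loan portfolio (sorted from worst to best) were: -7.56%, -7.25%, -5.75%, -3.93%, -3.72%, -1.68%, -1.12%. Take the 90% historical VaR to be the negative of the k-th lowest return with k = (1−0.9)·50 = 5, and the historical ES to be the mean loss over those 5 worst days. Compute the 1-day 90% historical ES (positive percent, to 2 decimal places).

5.64%

The 5 worst returns sum to -28.21%.
ES = −(-28.21%) / 5 = 5.642% ≈ 5.64%.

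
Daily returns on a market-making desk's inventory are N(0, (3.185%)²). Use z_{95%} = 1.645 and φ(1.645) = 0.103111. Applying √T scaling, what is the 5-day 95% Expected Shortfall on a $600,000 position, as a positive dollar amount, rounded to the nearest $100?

$88,100

σ_{5d} = 3.185% × √5 = 7.122%.
ES multiplier = φ(z)/(1−α) = 0.103111/0.05 = 2.062.
ES = 7.122% × 2.062 = 14.686%; on $600,000: $88,116.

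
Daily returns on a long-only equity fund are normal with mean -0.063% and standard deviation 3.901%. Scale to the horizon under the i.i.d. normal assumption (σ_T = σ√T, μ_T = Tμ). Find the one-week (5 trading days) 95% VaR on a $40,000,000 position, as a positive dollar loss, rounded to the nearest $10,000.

At 95%, z = 1.645.
σ_{5d} = 3.901% × √5 = 8.723%; μ_{5d} = 5 × -0.063% = -0.315%.
VaR = −(-0.315%) + 1.645 × 8.723% = 14.664%.
On $40,000,000: 0.14664 × $40,000,000 = $5,865,600.

$5,870,000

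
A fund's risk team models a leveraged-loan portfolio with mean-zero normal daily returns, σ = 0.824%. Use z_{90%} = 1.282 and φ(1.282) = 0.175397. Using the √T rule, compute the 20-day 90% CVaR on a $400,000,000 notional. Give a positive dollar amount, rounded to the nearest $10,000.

$25,850,000

σ_{20d} = 0.824% × √20 = 3.685%.
ES multiplier = φ(z)/(1−α) = 0.175397/0.1 = 1.754.
ES = 3.685% × 1.754 = 6.463%; on $400,000,000: $25,852,000.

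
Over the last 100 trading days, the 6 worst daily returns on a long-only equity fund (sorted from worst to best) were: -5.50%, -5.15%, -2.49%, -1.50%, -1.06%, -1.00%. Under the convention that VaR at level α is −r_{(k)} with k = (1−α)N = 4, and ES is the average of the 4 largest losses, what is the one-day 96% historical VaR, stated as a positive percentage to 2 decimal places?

k = 4; the 4th lowest return is -1.50%, so VaR = 1.50%.

1.50%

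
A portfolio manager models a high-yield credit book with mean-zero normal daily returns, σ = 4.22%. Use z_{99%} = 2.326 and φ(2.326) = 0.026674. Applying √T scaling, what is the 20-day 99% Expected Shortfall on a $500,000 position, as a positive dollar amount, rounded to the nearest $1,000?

σ_{20d} = 4.22% × √20 = 18.872%.
ES multiplier = φ(z)/(1−α) = 0.026674/0.01 = 2.667.
ES = 18.872% × 2.667 = 50.332%; on $500,000: $251,660.

$252,000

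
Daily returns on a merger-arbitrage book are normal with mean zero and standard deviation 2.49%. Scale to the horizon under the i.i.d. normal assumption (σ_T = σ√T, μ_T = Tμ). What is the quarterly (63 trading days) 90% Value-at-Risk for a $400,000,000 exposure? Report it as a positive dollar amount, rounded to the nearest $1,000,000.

At 90%, z = 1.282.
σ_{63d} = 2.49% × √63 = 19.764%.
VaR = 1.282 × 19.764% = 25.337%.
On $400,000,000: 0.25337 × $400,000,000 = $101,348,000.

$101,000,000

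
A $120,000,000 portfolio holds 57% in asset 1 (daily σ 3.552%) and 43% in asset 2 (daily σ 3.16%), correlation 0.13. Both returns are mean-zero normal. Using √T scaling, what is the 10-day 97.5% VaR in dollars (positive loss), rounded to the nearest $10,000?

$19,200,000

σ_p = √(0.57²·3.552² + 0.43²·3.16² + 2·0.13·0.57·0.43·3.552·3.16) = 2.581%.
σ_{10d} = 2.581% × √10 = 8.162%.
z(97.5%) = 1.960.
VaR = 1.960 × 8.162% = 15.998%; on $120,000,000 that is $19,197,600.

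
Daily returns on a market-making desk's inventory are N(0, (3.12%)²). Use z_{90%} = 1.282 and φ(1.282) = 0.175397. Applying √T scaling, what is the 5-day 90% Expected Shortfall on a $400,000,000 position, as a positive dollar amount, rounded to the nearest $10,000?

σ_{5d} = 3.12% × √5 = 6.977%.
ES multiplier = φ(z)/(1−α) = 0.175397/0.1 = 1.754.
ES = 6.977% × 1.754 = 12.238%; on $400,000,000: $48,952,000.

$48,950,000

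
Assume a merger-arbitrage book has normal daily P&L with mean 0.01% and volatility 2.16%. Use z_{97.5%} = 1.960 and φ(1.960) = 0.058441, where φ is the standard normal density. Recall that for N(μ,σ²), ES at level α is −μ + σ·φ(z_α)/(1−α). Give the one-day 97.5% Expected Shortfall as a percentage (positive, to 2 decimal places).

Tail multiplier: φ(z)/(1−α) = 0.058441 / 0.025 = 2.338.
ES = −(0.01%) + 2.16% × 2.338 = 5.040%.

5.04%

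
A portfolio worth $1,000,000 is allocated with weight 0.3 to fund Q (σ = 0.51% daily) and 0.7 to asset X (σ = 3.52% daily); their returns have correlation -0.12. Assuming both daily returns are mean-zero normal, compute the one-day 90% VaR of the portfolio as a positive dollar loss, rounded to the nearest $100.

σ_p² = 0.3²·0.51² + 0.7²·3.52² + 2·-0.12·0.3·0.7·0.51·3.52 = 6.0042 (%²).
σ_p = √6.0042 = 2.450%.
At 90%, z = 1.282.
VaR = 1.282 × 2.450% = 3.141%; on $1,000,000 that is $31,410.

$31,400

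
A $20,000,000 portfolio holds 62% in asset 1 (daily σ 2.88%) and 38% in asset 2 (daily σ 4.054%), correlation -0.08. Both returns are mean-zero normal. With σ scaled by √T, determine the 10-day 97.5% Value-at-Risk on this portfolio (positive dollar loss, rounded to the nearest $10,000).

σ_p = √(0.62²·2.88² + 0.38²·4.054² + 2·-0.08·0.62·0.38·2.88·4.054) = 2.263%.
σ_{10d} = 2.263% × √10 = 7.156%.
z(97.5%) = 1.960.
VaR = 1.960 × 7.156% = 14.026%; on $20,000,000 that is $2,805,200.

$2,810,000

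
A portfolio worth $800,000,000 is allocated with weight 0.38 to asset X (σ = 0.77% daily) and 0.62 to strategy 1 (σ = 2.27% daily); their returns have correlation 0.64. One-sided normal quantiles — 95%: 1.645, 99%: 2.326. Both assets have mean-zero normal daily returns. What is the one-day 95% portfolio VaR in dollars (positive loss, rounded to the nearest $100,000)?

σ_p² = 0.38²·0.77² + 0.62²·2.27² + 2·0.64·0.38·0.62·0.77·2.27 = 2.5935 (%²).
σ_p = √2.5935 = 1.610%.
VaR = 1.645 × 1.610% = 2.648%; on $800,000,000 that is $21,184,000.

$21,200,000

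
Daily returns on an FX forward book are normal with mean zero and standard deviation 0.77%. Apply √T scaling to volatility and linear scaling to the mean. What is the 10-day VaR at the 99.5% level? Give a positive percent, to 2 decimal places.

At 99.5%, z = 2.576.
σ_{10d} = 0.77% × √10 = 2.435%.
VaR = 2.576 × 2.435% = 6.273%.

6.27%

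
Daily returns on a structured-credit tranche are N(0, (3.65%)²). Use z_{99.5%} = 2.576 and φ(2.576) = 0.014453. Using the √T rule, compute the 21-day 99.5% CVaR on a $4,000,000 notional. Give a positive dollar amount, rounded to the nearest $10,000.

$1,930,000

σ_{21d} = 3.65% × √21 = 16.726%.
ES multiplier = φ(z)/(1−α) = 0.014453/0.005 = 2.891.
ES = 16.726% × 2.891 = 48.355%; on $4,000,000: $1,934,200.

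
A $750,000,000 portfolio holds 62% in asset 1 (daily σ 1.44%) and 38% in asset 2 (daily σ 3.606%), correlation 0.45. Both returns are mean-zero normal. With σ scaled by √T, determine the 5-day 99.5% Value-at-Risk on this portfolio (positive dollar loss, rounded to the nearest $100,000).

$83,900,000

σ_p = √(0.62²·1.44² + 0.38²·3.606² + 2·0.45·0.62·0.38·1.44·3.606) = 1.943%.
σ_{5d} = 1.943% × √5 = 4.345%.
z(99.5%) = 2.576.
VaR = 2.576 × 4.345% = 11.193%; on $750,000,000 that is $83,947,500.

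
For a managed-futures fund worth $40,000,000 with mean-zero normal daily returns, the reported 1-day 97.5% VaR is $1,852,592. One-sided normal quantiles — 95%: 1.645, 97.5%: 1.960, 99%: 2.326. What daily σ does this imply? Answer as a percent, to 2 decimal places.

2.36%

VaR as a fraction: $1,852,592 / $40,000,000 = 4.631%.
σ = VaR / z = 4.631% / 1.960 = 2.363%.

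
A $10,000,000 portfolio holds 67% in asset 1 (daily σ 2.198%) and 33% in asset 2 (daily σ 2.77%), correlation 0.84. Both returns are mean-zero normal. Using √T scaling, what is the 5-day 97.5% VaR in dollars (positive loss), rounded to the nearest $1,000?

σ_p = √(0.67²·2.198² + 0.33²·2.77² + 2·0.84·0.67·0.33·2.198·2.77) = 2.295%.
σ_{5d} = 2.295% × √5 = 5.132%.
z(97.5%) = 1.960.
VaR = 1.960 × 5.132% = 10.059%; on $10,000,000 that is $1,005,900.

$1,006,000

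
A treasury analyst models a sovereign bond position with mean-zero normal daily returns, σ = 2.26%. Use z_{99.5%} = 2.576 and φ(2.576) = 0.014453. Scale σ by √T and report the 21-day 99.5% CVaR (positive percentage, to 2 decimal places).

29.94%

σ_{21d} = 2.26% × √21 = 10.357%.
ES multiplier = φ(z)/(1−α) = 0.014453/0.005 = 2.891.
ES = 10.357% × 2.891 = 29.942%.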